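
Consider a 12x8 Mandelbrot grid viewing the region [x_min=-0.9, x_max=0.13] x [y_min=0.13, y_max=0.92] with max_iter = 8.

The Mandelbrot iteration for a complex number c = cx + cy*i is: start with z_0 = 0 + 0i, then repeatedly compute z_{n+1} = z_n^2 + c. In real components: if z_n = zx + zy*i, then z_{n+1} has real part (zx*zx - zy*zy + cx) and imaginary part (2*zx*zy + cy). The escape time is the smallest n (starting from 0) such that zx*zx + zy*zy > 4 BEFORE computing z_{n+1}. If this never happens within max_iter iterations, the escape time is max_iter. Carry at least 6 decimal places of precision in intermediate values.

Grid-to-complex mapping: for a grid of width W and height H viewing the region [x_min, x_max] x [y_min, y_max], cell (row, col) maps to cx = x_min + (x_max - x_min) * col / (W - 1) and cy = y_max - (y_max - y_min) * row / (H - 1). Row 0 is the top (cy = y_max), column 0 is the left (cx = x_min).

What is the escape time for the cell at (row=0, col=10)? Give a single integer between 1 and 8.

z_0 = 0 + 0i, c = 0.0364 + 0.9200i
Iter 1: z = 0.0364 + 0.9200i, |z|^2 = 0.8477
Iter 2: z = -0.8087 + 0.9869i, |z|^2 = 1.6280
Iter 3: z = -0.2836 + -0.6763i, |z|^2 = 0.5378
Iter 4: z = -0.3405 + 1.3036i, |z|^2 = 1.8153
Iter 5: z = -1.5470 + 0.0322i, |z|^2 = 2.3943
Iter 6: z = 2.4286 + 0.8204i, |z|^2 = 6.5709
Escaped at iteration 6

Answer: 6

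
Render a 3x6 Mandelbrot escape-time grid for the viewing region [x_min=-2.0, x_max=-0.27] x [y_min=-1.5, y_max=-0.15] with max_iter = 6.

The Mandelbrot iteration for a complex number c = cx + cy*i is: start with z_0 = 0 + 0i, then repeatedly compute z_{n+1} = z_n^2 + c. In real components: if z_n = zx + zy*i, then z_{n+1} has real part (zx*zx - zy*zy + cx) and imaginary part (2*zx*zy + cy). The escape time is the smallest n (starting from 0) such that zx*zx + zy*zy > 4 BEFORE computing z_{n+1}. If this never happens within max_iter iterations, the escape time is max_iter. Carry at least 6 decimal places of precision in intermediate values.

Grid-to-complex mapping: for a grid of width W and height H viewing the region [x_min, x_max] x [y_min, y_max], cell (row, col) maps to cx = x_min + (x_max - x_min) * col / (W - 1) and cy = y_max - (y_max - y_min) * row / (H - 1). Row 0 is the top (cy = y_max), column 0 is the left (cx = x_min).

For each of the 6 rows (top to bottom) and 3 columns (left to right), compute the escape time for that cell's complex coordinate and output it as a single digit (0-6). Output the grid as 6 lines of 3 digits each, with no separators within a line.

(row=0, col=0): c = -2.0000 + -0.1500i → escape time 1
(row=0, col=1): c = -1.1350 + -0.1500i → escape time 6
(row=0, col=2): c = -0.2700 + -0.1500i → escape time 6
(row=1, col=0): c = -2.0000 + -0.4200i → escape time 1
(row=1, col=1): c = -1.1350 + -0.4200i → escape time 6
(row=1, col=2): c = -0.2700 + -0.4200i → escape time 6
(row=2, col=0): c = -2.0000 + -0.6900i → escape time 1
(row=2, col=1): c = -1.1350 + -0.6900i → escape time 3
(row=2, col=2): c = -0.2700 + -0.6900i → escape time 6
(row=3, col=0): c = -2.0000 + -0.9600i → escape time 1
(row=3, col=1): c = -1.1350 + -0.9600i → escape time 3
(row=3, col=2): c = -0.2700 + -0.9600i → escape time 6
(row=4, col=0): c = -2.0000 + -1.2300i → escape time 1
(row=4, col=1): c = -1.1350 + -1.2300i → escape time 2
(row=4, col=2): c = -0.2700 + -1.2300i → escape time 3
(row=5, col=0): c = -2.0000 + -1.5000i → escape time 1
(row=5, col=1): c = -1.1350 + -1.5000i → escape time 2
(row=5, col=2): c = -0.2700 + -1.5000i → escape time 2

Answer: 166
166
136
136
123
122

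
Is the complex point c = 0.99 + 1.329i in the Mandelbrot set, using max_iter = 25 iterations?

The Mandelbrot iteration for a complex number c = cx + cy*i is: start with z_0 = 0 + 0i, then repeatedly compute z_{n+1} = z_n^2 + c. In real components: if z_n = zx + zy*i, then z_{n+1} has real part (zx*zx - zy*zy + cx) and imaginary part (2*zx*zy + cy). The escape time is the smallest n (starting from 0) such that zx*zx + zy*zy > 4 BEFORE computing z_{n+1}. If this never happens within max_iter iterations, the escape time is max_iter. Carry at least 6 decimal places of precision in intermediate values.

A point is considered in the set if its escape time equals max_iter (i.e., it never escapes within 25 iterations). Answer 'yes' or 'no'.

Answer: no

Derivation:
z_0 = 0 + 0i, c = 0.9900 + 1.3290i
Iter 1: z = 0.9900 + 1.3290i, |z|^2 = 2.7463
Iter 2: z = 0.2039 + 3.9604i, |z|^2 = 15.7265
Escaped at iteration 2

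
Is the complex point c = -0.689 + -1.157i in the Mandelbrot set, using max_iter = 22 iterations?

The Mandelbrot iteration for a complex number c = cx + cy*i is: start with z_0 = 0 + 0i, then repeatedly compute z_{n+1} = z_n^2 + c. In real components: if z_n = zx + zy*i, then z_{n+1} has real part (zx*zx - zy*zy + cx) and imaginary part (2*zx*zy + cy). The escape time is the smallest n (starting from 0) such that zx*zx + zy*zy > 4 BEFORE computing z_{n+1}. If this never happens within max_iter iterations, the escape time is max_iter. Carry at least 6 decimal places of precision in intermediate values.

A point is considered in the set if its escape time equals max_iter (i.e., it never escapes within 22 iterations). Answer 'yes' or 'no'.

z_0 = 0 + 0i, c = -0.6890 + -1.1570i
Iter 1: z = -0.6890 + -1.1570i, |z|^2 = 1.8134
Iter 2: z = -1.5529 + 0.4373i, |z|^2 = 2.6029
Iter 3: z = 1.5313 + -2.5153i, |z|^2 = 8.6718
Escaped at iteration 3

Answer: no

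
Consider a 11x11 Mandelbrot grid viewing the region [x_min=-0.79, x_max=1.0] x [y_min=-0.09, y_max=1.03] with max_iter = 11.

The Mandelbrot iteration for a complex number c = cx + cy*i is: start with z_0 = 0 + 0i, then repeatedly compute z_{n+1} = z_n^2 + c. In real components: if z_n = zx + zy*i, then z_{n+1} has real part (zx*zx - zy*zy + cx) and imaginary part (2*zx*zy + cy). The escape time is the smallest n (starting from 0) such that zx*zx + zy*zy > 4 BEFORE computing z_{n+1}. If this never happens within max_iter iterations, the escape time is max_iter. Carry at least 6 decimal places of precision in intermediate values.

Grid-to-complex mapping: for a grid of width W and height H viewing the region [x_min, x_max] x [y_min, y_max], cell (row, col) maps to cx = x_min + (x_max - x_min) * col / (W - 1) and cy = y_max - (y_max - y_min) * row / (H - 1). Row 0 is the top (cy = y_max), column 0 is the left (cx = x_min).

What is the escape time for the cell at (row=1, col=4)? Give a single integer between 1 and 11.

z_0 = 0 + 0i, c = -0.0740 + 0.9180i
Iter 1: z = -0.0740 + 0.9180i, |z|^2 = 0.8482
Iter 2: z = -0.9112 + 0.7821i, |z|^2 = 1.4421
Iter 3: z = 0.1446 + -0.5074i, |z|^2 = 0.2784
Iter 4: z = -0.3106 + 0.7712i, |z|^2 = 0.6912
Iter 5: z = -0.5723 + 0.4390i, |z|^2 = 0.5202
Iter 6: z = 0.0609 + 0.4156i, |z|^2 = 0.1764
Iter 7: z = -0.2430 + 0.9686i, |z|^2 = 0.9972
Iter 8: z = -0.9531 + 0.4473i, |z|^2 = 1.1085
Iter 9: z = 0.6343 + 0.0654i, |z|^2 = 0.4066
Iter 10: z = 0.3241 + 1.0009i, |z|^2 = 1.1068

Answer: 11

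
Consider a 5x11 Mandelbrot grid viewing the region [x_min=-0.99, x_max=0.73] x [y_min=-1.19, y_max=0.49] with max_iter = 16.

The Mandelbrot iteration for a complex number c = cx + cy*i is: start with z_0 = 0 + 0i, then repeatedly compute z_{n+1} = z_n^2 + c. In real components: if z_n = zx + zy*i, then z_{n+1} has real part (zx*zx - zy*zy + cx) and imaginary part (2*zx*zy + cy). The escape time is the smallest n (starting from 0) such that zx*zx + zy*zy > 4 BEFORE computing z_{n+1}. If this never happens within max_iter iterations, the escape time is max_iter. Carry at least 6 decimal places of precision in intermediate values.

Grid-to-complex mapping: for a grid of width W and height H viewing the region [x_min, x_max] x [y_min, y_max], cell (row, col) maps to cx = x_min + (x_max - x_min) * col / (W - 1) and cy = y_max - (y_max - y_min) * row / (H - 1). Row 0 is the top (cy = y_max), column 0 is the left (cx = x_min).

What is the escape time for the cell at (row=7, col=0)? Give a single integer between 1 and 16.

z_0 = 0 + 0i, c = -0.9900 + -0.6860i
Iter 1: z = -0.9900 + -0.6860i, |z|^2 = 1.4507
Iter 2: z = -0.4805 + 0.6723i, |z|^2 = 0.6828
Iter 3: z = -1.2111 + -1.3321i, |z|^2 = 3.2411
Iter 4: z = -1.2976 + 2.5405i, |z|^2 = 8.1378
Escaped at iteration 4

Answer: 4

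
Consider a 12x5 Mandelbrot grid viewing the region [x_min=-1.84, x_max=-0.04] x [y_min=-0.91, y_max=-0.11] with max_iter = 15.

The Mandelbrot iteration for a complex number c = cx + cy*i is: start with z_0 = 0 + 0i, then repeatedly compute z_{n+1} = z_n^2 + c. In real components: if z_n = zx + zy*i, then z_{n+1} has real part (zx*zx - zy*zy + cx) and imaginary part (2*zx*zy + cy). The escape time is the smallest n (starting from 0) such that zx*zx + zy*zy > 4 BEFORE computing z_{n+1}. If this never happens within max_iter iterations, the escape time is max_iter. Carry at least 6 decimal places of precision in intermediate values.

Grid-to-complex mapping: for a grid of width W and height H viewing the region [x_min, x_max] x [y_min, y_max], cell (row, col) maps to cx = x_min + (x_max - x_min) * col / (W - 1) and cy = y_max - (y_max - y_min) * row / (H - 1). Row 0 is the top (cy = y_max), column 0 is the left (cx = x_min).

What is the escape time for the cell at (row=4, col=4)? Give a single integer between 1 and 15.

z_0 = 0 + 0i, c = -1.1855 + -0.9100i
Iter 1: z = -1.1855 + -0.9100i, |z|^2 = 2.2334
Iter 2: z = -0.6083 + 1.2475i, |z|^2 = 1.9263
Iter 3: z = -2.3718 + -2.4276i, |z|^2 = 11.5188
Escaped at iteration 3

Answer: 3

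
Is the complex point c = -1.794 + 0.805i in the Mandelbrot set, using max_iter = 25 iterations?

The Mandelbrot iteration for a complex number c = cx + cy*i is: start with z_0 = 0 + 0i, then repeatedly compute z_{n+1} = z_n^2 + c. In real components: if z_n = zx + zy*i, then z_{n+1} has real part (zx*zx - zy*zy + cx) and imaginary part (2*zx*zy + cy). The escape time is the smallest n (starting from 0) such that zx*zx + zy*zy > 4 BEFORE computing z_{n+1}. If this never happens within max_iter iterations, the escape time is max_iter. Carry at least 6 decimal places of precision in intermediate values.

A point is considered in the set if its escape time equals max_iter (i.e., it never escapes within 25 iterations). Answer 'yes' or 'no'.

z_0 = 0 + 0i, c = -1.7940 + 0.8050i
Iter 1: z = -1.7940 + 0.8050i, |z|^2 = 3.8665
Iter 2: z = 0.7764 + -2.0833i, |z|^2 = 4.9431
Escaped at iteration 2

Answer: no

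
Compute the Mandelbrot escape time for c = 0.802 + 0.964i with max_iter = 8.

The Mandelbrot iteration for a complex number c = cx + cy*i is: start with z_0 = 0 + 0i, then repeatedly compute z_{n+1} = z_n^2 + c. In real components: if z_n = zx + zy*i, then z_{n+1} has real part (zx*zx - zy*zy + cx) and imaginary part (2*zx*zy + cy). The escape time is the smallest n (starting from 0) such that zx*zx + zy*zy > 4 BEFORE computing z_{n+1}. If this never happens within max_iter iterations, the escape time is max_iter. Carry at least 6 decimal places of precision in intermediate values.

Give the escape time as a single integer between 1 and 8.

Answer: 2

Derivation:
z_0 = 0 + 0i, c = 0.8020 + 0.9640i
Iter 1: z = 0.8020 + 0.9640i, |z|^2 = 1.5725
Iter 2: z = 0.5159 + 2.5103i, |z|^2 = 6.5675
Escaped at iteration 2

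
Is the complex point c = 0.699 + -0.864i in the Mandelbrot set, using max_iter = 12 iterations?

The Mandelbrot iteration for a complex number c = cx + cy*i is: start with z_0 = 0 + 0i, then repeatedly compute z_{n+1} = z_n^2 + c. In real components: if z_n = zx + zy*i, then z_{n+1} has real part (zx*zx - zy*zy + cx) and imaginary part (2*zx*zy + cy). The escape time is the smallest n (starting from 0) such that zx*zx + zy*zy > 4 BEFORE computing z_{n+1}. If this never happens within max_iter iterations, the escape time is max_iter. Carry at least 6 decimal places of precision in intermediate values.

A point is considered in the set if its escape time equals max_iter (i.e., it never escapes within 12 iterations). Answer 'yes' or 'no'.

Answer: no

Derivation:
z_0 = 0 + 0i, c = 0.6990 + -0.8640i
Iter 1: z = 0.6990 + -0.8640i, |z|^2 = 1.2351
Iter 2: z = 0.4411 + -2.0719i, |z|^2 = 4.4872
Escaped at iteration 2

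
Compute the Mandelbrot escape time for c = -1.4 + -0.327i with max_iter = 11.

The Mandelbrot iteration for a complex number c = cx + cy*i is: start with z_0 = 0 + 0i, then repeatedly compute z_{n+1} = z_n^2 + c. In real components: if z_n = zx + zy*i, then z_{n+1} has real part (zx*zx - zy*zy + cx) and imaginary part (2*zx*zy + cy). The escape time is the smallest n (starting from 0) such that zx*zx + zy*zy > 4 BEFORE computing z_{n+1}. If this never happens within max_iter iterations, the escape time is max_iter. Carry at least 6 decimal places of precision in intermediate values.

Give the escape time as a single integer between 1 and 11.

Answer: 5

Derivation:
z_0 = 0 + 0i, c = -1.4000 + -0.3270i
Iter 1: z = -1.4000 + -0.3270i, |z|^2 = 2.0669
Iter 2: z = 0.4531 + 0.5886i, |z|^2 = 0.5517
Iter 3: z = -1.5412 + 0.2064i, |z|^2 = 2.4178
Iter 4: z = 0.9326 + -0.9631i, |z|^2 = 1.7973
Iter 5: z = -1.4577 + -2.1234i, |z|^2 = 6.6335
Escaped at iteration 5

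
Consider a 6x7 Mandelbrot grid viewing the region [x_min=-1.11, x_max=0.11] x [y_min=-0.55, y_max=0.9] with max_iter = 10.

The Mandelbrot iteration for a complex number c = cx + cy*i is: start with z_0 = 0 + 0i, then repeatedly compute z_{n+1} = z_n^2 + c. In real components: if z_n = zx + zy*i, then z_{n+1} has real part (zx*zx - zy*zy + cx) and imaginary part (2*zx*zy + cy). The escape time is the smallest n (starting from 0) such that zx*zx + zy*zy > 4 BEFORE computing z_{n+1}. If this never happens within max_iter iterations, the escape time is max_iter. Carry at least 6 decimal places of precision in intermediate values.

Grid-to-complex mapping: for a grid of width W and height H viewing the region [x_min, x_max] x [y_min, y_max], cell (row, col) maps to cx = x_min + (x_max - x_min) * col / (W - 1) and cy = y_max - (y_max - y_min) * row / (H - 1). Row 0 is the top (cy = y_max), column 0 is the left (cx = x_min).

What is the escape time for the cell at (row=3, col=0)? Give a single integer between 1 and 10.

z_0 = 0 + 0i, c = -1.1100 + 0.1750i
Iter 1: z = -1.1100 + 0.1750i, |z|^2 = 1.2627
Iter 2: z = 0.0915 + -0.2135i, |z|^2 = 0.0539
Iter 3: z = -1.1472 + 0.1359i, |z|^2 = 1.3346
Iter 4: z = 0.1876 + -0.1369i, |z|^2 = 0.0539
Iter 5: z = -1.0935 + 0.1236i, |z|^2 = 1.2111
Iter 6: z = 0.0705 + -0.0954i, |z|^2 = 0.0141
Iter 7: z = -1.1141 + 0.1615i, |z|^2 = 1.2674
Iter 8: z = 0.1052 + -0.1850i, |z|^2 = 0.0453
Iter 9: z = -1.1331 + 0.1361i, |z|^2 = 1.3025

Answer: 10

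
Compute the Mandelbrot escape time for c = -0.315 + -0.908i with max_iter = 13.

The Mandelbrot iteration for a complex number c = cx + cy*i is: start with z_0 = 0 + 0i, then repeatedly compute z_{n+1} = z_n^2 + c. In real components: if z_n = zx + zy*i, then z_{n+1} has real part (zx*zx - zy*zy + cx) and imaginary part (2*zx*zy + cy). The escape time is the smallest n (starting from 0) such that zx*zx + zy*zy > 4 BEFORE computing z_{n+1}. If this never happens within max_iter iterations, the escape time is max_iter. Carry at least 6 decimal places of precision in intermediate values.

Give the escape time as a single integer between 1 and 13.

z_0 = 0 + 0i, c = -0.3150 + -0.9080i
Iter 1: z = -0.3150 + -0.9080i, |z|^2 = 0.9237
Iter 2: z = -1.0402 + -0.3360i, |z|^2 = 1.1950
Iter 3: z = 0.6542 + -0.2090i, |z|^2 = 0.4717
Iter 4: z = 0.0693 + -1.1815i, |z|^2 = 1.4008
Iter 5: z = -1.7062 + -1.0718i, |z|^2 = 4.0598
Escaped at iteration 5

Answer: 5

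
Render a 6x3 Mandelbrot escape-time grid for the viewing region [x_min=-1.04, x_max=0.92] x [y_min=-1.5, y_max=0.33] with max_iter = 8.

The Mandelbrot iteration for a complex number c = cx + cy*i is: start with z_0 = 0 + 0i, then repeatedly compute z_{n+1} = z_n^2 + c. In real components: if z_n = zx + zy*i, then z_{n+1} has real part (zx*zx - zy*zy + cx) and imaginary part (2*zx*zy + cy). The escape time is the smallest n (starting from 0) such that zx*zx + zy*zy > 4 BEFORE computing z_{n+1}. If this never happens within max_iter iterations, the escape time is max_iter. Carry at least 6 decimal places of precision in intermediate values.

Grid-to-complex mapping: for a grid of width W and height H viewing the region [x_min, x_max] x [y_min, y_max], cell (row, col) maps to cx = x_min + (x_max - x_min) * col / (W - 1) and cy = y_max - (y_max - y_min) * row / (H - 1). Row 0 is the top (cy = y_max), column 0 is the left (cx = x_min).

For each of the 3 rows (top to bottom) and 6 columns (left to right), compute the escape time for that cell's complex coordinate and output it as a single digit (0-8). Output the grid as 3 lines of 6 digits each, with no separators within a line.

(row=0, col=0): c = -1.0400 + 0.3300i → escape time 8
(row=0, col=1): c = -0.6480 + 0.3300i → escape time 8
(row=0, col=2): c = -0.2560 + 0.3300i → escape time 8
(row=0, col=3): c = 0.1360 + 0.3300i → escape time 8
(row=0, col=4): c = 0.5280 + 0.3300i → escape time 5
(row=0, col=5): c = 0.9200 + 0.3300i → escape time 3
(row=1, col=0): c = -1.0400 + -0.5850i → escape time 4
(row=1, col=1): c = -0.6480 + -0.5850i → escape time 7
(row=1, col=2): c = -0.2560 + -0.5850i → escape time 8
(row=1, col=3): c = 0.1360 + -0.5850i → escape time 8
(row=1, col=4): c = 0.5280 + -0.5850i → escape time 4
(row=1, col=5): c = 0.9200 + -0.5850i → escape time 2
(row=2, col=0): c = -1.0400 + -1.5000i → escape time 2
(row=2, col=1): c = -0.6480 + -1.5000i → escape time 2
(row=2, col=2): c = -0.2560 + -1.5000i → escape time 2
(row=2, col=3): c = 0.1360 + -1.5000i → escape time 2
(row=2, col=4): c = 0.5280 + -1.5000i → escape time 2
(row=2, col=5): c = 0.9200 + -1.5000i → escape time 2

Answer: 888853
478842
222222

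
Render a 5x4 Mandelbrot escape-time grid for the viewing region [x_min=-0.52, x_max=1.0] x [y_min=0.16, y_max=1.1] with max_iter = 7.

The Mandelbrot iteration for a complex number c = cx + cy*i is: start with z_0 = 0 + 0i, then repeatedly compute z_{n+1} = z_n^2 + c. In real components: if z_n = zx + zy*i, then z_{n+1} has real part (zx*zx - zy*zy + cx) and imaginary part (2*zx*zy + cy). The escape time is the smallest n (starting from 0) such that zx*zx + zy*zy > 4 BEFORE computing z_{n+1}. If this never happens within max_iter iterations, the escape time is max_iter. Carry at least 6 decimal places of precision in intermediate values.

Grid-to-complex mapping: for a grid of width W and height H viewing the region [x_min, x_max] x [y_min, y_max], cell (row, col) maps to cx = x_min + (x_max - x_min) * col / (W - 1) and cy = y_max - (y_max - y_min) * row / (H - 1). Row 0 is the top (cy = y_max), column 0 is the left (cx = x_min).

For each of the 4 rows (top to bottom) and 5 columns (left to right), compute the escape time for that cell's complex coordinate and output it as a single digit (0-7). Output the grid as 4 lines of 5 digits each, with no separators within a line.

Answer: 37322
57532
77732
77742

Derivation:
(row=0, col=0): c = -0.5200 + 1.1000i → escape time 3
(row=0, col=1): c = -0.1400 + 1.1000i → escape time 7
(row=0, col=2): c = 0.2400 + 1.1000i → escape time 3
(row=0, col=3): c = 0.6200 + 1.1000i → escape time 2
(row=0, col=4): c = 1.0000 + 1.1000i → escape time 2
(row=1, col=0): c = -0.5200 + 0.7867i → escape time 5
(row=1, col=1): c = -0.1400 + 0.7867i → escape time 7
(row=1, col=2): c = 0.2400 + 0.7867i → escape time 5
(row=1, col=3): c = 0.6200 + 0.7867i → escape time 3
(row=1, col=4): c = 1.0000 + 0.7867i → escape time 2
(row=2, col=0): c = -0.5200 + 0.4733i → escape time 7
(row=2, col=1): c = -0.1400 + 0.4733i → escape time 7
(row=2, col=2): c = 0.2400 + 0.4733i → escape time 7
(row=2, col=3): c = 0.6200 + 0.4733i → escape time 3
(row=2, col=4): c = 1.0000 + 0.4733i → escape time 2
(row=3, col=0): c = -0.5200 + 0.1600i → escape time 7
(row=3, col=1): c = -0.1400 + 0.1600i → escape time 7
(row=3, col=2): c = 0.2400 + 0.1600i → escape time 7
(row=3, col=3): c = 0.6200 + 0.1600i → escape time 4
(row=3, col=4): c = 1.0000 + 0.1600i → escape time 2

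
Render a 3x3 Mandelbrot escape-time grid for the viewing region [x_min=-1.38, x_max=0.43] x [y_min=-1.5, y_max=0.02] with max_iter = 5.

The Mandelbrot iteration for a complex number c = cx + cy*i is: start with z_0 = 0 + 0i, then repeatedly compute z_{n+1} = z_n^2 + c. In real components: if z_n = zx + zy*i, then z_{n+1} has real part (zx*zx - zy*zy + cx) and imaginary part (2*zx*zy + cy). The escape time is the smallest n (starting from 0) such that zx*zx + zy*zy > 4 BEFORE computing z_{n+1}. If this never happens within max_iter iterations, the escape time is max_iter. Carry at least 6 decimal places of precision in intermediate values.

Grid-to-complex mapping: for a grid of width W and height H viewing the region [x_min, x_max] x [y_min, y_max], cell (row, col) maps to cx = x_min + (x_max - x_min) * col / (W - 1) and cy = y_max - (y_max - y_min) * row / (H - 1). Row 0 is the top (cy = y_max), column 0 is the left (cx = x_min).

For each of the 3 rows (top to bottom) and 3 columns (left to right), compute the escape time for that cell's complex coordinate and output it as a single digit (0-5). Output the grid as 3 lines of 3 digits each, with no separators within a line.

Answer: 555
354
122

Derivation:
(row=0, col=0): c = -1.3800 + 0.0200i → escape time 5
(row=0, col=1): c = -0.4750 + 0.0200i → escape time 5
(row=0, col=2): c = 0.4300 + 0.0200i → escape time 5
(row=1, col=0): c = -1.3800 + -0.7400i → escape time 3
(row=1, col=1): c = -0.4750 + -0.7400i → escape time 5
(row=1, col=2): c = 0.4300 + -0.7400i → escape time 4
(row=2, col=0): c = -1.3800 + -1.5000i → escape time 1
(row=2, col=1): c = -0.4750 + -1.5000i → escape time 2
(row=2, col=2): c = 0.4300 + -1.5000i → escape time 2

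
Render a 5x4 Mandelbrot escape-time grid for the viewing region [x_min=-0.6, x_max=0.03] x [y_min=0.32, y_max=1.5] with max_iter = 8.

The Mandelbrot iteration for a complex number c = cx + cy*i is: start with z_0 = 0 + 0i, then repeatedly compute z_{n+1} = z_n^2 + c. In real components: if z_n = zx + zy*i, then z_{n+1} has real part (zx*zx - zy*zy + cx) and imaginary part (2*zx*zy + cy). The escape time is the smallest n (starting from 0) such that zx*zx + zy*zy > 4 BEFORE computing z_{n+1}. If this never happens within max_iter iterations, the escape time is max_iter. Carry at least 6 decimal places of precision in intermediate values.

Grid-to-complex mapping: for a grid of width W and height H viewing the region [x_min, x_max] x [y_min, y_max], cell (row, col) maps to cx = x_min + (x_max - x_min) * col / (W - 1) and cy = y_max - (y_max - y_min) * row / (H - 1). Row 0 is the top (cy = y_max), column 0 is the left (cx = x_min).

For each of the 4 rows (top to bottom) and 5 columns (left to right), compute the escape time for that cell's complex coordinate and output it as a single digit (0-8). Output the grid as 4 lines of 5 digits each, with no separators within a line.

Answer: 22222
34454
77888
88888

Derivation:
(row=0, col=0): c = -0.6000 + 1.5000i → escape time 2
(row=0, col=1): c = -0.4425 + 1.5000i → escape time 2
(row=0, col=2): c = -0.2850 + 1.5000i → escape time 2
(row=0, col=3): c = -0.1275 + 1.5000i → escape time 2
(row=0, col=4): c = 0.0300 + 1.5000i → escape time 2
(row=1, col=0): c = -0.6000 + 1.1067i → escape time 3
(row=1, col=1): c = -0.4425 + 1.1067i → escape time 4
(row=1, col=2): c = -0.2850 + 1.1067i → escape time 4
(row=1, col=3): c = -0.1275 + 1.1067i → escape time 5
(row=1, col=4): c = 0.0300 + 1.1067i → escape time 4
(row=2, col=0): c = -0.6000 + 0.7133i → escape time 7
(row=2, col=1): c = -0.4425 + 0.7133i → escape time 7
(row=2, col=2): c = -0.2850 + 0.7133i → escape time 8
(row=2, col=3): c = -0.1275 + 0.7133i → escape time 8
(row=2, col=4): c = 0.0300 + 0.7133i → escape time 8
(row=3, col=0): c = -0.6000 + 0.3200i → escape time 8
(row=3, col=1): c = -0.4425 + 0.3200i → escape time 8
(row=3, col=2): c = -0.2850 + 0.3200i → escape time 8
(row=3, col=3): c = -0.1275 + 0.3200i → escape time 8
(row=3, col=4): c = 0.0300 + 0.3200i → escape time 8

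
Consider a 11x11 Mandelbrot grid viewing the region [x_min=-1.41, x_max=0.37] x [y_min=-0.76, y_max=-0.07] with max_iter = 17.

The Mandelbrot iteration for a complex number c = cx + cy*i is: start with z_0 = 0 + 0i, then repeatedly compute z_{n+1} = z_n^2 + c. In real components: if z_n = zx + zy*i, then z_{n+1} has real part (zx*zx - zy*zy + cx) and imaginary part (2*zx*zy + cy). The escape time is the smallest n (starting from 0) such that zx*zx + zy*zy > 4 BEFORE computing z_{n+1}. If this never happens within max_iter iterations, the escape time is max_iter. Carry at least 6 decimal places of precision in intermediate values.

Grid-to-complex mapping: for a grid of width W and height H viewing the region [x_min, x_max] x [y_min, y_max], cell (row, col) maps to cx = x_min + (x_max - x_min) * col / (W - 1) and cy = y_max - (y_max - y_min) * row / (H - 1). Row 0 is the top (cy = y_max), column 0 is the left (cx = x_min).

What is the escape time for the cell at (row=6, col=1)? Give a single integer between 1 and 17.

z_0 = 0 + 0i, c = -1.2320 + -0.4840i
Iter 1: z = -1.2320 + -0.4840i, |z|^2 = 1.7521
Iter 2: z = 0.0516 + 0.7086i, |z|^2 = 0.5047
Iter 3: z = -1.7314 + -0.4109i, |z|^2 = 3.1667
Iter 4: z = 1.5970 + 0.9390i, |z|^2 = 3.4319
Iter 5: z = 0.4367 + 2.5149i, |z|^2 = 6.5156
Escaped at iteration 5

Answer: 5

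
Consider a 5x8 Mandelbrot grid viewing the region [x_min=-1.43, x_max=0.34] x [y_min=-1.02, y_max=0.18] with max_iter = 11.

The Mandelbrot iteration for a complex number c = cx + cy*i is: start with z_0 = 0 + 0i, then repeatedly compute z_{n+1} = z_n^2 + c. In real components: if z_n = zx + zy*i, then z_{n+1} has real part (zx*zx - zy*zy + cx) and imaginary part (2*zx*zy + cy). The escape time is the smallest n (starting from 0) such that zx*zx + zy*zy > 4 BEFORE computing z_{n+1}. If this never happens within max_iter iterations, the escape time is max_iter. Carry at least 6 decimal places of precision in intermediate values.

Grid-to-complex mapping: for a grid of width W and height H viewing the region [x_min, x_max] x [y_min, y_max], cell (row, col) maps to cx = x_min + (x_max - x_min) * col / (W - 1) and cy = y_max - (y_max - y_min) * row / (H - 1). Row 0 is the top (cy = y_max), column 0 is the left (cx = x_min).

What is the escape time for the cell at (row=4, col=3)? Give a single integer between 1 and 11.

Answer: 11

Derivation:
z_0 = 0 + 0i, c = -0.1025 + -0.5057i
Iter 1: z = -0.1025 + -0.5057i, |z|^2 = 0.2663
Iter 2: z = -0.3477 + -0.4020i, |z|^2 = 0.2826
Iter 3: z = -0.1432 + -0.2261i, |z|^2 = 0.0716
Iter 4: z = -0.1331 + -0.4410i, |z|^2 = 0.2122
Iter 5: z = -0.2792 + -0.3883i, |z|^2 = 0.2288
Iter 6: z = -0.1753 + -0.2889i, |z|^2 = 0.1142
Iter 7: z = -0.1552 + -0.4044i, |z|^2 = 0.1876
Iter 8: z = -0.2420 + -0.3802i, |z|^2 = 0.2031
Iter 9: z = -0.1885 + -0.3217i, |z|^2 = 0.1390
Iter 10: z = -0.1705 + -0.3844i, |z|^2 = 0.1769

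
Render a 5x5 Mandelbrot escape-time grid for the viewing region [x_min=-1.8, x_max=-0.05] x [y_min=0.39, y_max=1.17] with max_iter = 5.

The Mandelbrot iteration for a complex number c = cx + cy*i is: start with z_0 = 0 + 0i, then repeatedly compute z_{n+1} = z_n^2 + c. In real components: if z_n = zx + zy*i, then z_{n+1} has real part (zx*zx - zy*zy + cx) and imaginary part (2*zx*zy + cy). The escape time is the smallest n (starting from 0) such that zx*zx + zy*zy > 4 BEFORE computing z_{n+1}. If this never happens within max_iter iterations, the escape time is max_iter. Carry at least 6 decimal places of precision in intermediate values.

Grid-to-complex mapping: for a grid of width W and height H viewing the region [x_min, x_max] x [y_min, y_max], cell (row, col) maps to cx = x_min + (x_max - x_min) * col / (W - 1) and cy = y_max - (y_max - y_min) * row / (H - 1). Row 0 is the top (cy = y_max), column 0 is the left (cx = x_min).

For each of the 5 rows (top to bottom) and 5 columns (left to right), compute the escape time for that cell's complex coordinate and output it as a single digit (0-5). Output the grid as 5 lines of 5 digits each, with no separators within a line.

(row=0, col=0): c = -1.8000 + 1.1700i → escape time 1
(row=0, col=1): c = -1.3625 + 1.1700i → escape time 2
(row=0, col=2): c = -0.9250 + 1.1700i → escape time 3
(row=0, col=3): c = -0.4875 + 1.1700i → escape time 3
(row=0, col=4): c = -0.0500 + 1.1700i → escape time 3
(row=1, col=0): c = -1.8000 + 0.9750i → escape time 1
(row=1, col=1): c = -1.3625 + 0.9750i → escape time 3
(row=1, col=2): c = -0.9250 + 0.9750i → escape time 3
(row=1, col=3): c = -0.4875 + 0.9750i → escape time 4
(row=1, col=4): c = -0.0500 + 0.9750i → escape time 5
(row=2, col=0): c = -1.8000 + 0.7800i → escape time 2
(row=2, col=1): c = -1.3625 + 0.7800i → escape time 3
(row=2, col=2): c = -0.9250 + 0.7800i → escape time 4
(row=2, col=3): c = -0.4875 + 0.7800i → escape time 5
(row=2, col=4): c = -0.0500 + 0.7800i → escape time 5
(row=3, col=0): c = -1.8000 + 0.5850i → escape time 3
(row=3, col=1): c = -1.3625 + 0.5850i → escape time 3
(row=3, col=2): c = -0.9250 + 0.5850i → escape time 5
(row=3, col=3): c = -0.4875 + 0.5850i → escape time 5
(row=3, col=4): c = -0.0500 + 0.5850i → escape time 5
(row=4, col=0): c = -1.8000 + 0.3900i → escape time 3
(row=4, col=1): c = -1.3625 + 0.3900i → escape time 5
(row=4, col=2): c = -0.9250 + 0.3900i → escape time 5
(row=4, col=3): c = -0.4875 + 0.3900i → escape time 5
(row=4, col=4): c = -0.0500 + 0.3900i → escape time 5

Answer: 12333
13345
23455
33555
35555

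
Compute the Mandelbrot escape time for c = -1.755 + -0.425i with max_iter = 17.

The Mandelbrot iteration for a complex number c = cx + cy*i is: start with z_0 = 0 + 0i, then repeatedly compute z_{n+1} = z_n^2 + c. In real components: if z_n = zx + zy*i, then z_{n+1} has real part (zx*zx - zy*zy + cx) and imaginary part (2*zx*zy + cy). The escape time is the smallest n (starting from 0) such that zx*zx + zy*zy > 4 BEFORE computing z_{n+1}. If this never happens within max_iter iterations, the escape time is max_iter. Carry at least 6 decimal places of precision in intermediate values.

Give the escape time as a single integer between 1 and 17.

Answer: 3

Derivation:
z_0 = 0 + 0i, c = -1.7550 + -0.4250i
Iter 1: z = -1.7550 + -0.4250i, |z|^2 = 3.2606
Iter 2: z = 1.1444 + 1.0667i, |z|^2 = 2.4476
Iter 3: z = -1.5833 + 2.0166i, |z|^2 = 6.5734
Escaped at iteration 3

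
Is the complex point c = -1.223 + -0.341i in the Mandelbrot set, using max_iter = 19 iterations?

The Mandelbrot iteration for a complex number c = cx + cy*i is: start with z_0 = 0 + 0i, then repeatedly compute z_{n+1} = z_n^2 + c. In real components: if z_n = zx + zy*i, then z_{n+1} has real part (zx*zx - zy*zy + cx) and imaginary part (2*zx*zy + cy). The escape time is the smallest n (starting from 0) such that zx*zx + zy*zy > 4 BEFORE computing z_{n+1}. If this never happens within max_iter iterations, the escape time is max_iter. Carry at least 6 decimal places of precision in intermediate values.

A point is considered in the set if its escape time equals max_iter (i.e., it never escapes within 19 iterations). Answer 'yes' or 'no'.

z_0 = 0 + 0i, c = -1.2230 + -0.3410i
Iter 1: z = -1.2230 + -0.3410i, |z|^2 = 1.6120
Iter 2: z = 0.1564 + 0.4931i, |z|^2 = 0.2676
Iter 3: z = -1.4417 + -0.1867i, |z|^2 = 2.1132
Iter 4: z = 0.8205 + 0.1974i, |z|^2 = 0.7122
Iter 5: z = -0.5887 + -0.0171i, |z|^2 = 0.3469
Iter 6: z = -0.8767 + -0.3208i, |z|^2 = 0.8716
Iter 7: z = -0.5573 + 0.2216i, |z|^2 = 0.3597
Iter 8: z = -0.9615 + -0.5880i, |z|^2 = 1.2702
Iter 9: z = -0.6442 + 0.7896i, |z|^2 = 1.0385
Iter 10: z = -1.4315 + -1.3584i, |z|^2 = 3.8945
Iter 11: z = -1.0188 + 3.5481i, |z|^2 = 13.6271
Escaped at iteration 11

Answer: no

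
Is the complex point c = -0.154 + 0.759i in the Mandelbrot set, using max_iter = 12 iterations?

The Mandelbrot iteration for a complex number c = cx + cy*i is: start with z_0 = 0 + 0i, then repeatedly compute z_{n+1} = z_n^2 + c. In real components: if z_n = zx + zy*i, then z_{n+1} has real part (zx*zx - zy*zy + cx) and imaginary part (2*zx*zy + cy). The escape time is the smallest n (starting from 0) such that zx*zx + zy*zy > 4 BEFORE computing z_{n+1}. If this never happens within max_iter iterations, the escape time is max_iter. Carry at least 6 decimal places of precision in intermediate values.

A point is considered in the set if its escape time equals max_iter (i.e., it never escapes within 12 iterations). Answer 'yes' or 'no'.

z_0 = 0 + 0i, c = -0.1540 + 0.7590i
Iter 1: z = -0.1540 + 0.7590i, |z|^2 = 0.5998
Iter 2: z = -0.7064 + 0.5252i, |z|^2 = 0.7748
Iter 3: z = 0.0691 + 0.0170i, |z|^2 = 0.0051
Iter 4: z = -0.1495 + 0.7613i, |z|^2 = 0.6020
Iter 5: z = -0.7113 + 0.5313i, |z|^2 = 0.7883
Iter 6: z = 0.0696 + 0.0031i, |z|^2 = 0.0049
Iter 7: z = -0.1492 + 0.7594i, |z|^2 = 0.5990
Iter 8: z = -0.7085 + 0.5324i, |z|^2 = 0.7855
Iter 9: z = 0.0645 + 0.0045i, |z|^2 = 0.0042
Iter 10: z = -0.1499 + 0.7596i, |z|^2 = 0.5994
Iter 11: z = -0.7085 + 0.5313i, |z|^2 = 0.7843
Did not escape in 12 iterations → in set

Answer: yes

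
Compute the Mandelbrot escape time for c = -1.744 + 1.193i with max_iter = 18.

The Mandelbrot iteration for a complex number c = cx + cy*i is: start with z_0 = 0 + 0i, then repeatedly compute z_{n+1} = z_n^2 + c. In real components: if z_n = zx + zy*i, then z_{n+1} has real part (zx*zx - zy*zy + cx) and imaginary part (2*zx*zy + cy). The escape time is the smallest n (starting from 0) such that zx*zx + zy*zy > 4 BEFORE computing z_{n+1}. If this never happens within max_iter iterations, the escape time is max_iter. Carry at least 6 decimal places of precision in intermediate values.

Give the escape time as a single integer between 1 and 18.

z_0 = 0 + 0i, c = -1.7440 + 1.1930i
Iter 1: z = -1.7440 + 1.1930i, |z|^2 = 4.4648
Escaped at iteration 1

Answer: 1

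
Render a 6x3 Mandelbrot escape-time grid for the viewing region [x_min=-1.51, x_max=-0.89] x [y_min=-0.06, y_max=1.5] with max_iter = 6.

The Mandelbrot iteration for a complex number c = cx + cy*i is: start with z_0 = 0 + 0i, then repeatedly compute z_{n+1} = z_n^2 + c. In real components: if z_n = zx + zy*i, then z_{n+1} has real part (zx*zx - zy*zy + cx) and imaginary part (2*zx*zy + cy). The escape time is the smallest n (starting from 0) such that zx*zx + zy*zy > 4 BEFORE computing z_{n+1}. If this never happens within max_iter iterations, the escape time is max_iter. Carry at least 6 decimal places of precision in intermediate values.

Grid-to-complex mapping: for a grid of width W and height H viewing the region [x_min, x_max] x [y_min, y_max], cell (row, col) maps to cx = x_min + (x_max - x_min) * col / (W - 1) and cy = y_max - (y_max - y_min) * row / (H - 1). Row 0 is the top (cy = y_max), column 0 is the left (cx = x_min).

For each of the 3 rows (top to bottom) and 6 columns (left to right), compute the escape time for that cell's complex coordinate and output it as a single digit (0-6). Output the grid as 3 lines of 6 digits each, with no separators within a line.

(row=0, col=0): c = -1.5100 + 1.5000i → escape time 1
(row=0, col=1): c = -1.3860 + 1.5000i → escape time 1
(row=0, col=2): c = -1.2620 + 1.5000i → escape time 2
(row=0, col=3): c = -1.1380 + 1.5000i → escape time 2
(row=0, col=4): c = -1.0140 + 1.5000i → escape time 2
(row=0, col=5): c = -0.8900 + 1.5000i → escape time 2
(row=1, col=0): c = -1.5100 + 0.7200i → escape time 3
(row=1, col=1): c = -1.3860 + 0.7200i → escape time 3
(row=1, col=2): c = -1.2620 + 0.7200i → escape time 3
(row=1, col=3): c = -1.1380 + 0.7200i → escape time 3
(row=1, col=4): c = -1.0140 + 0.7200i → escape time 4
(row=1, col=5): c = -0.8900 + 0.7200i → escape time 4
(row=2, col=0): c = -1.5100 + -0.0600i → escape time 6
(row=2, col=1): c = -1.3860 + -0.0600i → escape time 6
(row=2, col=2): c = -1.2620 + -0.0600i → escape time 6
(row=2, col=3): c = -1.1380 + -0.0600i → escape time 6
(row=2, col=4): c = -1.0140 + -0.0600i → escape time 6
(row=2, col=5): c = -0.8900 + -0.0600i → escape time 6

Answer: 112222
333344
666666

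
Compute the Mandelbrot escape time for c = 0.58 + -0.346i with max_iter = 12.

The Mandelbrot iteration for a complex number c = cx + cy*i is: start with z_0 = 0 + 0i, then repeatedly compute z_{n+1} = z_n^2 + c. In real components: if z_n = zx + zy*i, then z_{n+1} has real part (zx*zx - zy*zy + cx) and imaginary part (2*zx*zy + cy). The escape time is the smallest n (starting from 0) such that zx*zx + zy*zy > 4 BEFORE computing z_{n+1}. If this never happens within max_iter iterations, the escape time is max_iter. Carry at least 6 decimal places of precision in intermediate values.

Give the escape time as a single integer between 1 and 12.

Answer: 4

Derivation:
z_0 = 0 + 0i, c = 0.5800 + -0.3460i
Iter 1: z = 0.5800 + -0.3460i, |z|^2 = 0.4561
Iter 2: z = 0.7967 + -0.7474i, |z|^2 = 1.1933
Iter 3: z = 0.6562 + -1.5368i, |z|^2 = 2.7924
Iter 4: z = -1.3513 + -2.3628i, |z|^2 = 7.4087
Escaped at iteration 4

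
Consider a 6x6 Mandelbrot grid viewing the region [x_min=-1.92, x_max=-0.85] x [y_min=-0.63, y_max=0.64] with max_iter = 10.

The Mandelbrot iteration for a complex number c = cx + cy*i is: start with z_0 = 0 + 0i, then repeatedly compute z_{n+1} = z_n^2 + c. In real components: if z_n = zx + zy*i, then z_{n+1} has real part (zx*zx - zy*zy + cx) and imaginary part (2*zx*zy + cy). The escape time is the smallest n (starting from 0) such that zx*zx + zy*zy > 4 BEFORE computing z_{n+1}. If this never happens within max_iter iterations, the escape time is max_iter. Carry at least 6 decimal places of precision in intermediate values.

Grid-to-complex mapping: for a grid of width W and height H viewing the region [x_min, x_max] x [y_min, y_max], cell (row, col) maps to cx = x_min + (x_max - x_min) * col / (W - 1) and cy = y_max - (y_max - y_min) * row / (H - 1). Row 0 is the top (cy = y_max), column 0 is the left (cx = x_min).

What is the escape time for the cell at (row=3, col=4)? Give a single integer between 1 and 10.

z_0 = 0 + 0i, c = -1.0640 + -0.1220i
Iter 1: z = -1.0640 + -0.1220i, |z|^2 = 1.1470
Iter 2: z = 0.0532 + 0.1376i, |z|^2 = 0.0218
Iter 3: z = -1.0801 + -0.1074i, |z|^2 = 1.1782
Iter 4: z = 0.0911 + 0.1099i, |z|^2 = 0.0204
Iter 5: z = -1.0678 + -0.1020i, |z|^2 = 1.1506
Iter 6: z = 0.0658 + 0.0958i, |z|^2 = 0.0135
Iter 7: z = -1.0688 + -0.1094i, |z|^2 = 1.1544
Iter 8: z = 0.0665 + 0.1119i, |z|^2 = 0.0169
Iter 9: z = -1.0721 + -0.1071i, |z|^2 = 1.1609

Answer: 10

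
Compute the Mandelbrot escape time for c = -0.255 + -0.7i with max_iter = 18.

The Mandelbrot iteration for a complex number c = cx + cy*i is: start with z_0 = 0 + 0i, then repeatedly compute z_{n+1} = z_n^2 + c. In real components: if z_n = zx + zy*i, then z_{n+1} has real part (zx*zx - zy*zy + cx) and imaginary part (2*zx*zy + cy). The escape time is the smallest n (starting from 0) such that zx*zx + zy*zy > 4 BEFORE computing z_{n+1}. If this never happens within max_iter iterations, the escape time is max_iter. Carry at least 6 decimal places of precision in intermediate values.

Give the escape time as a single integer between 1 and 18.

Answer: 13

Derivation:
z_0 = 0 + 0i, c = -0.2550 + -0.7000i
Iter 1: z = -0.2550 + -0.7000i, |z|^2 = 0.5550
Iter 2: z = -0.6800 + -0.3430i, |z|^2 = 0.5800
Iter 3: z = 0.0897 + -0.2335i, |z|^2 = 0.0626
Iter 4: z = -0.3015 + -0.7419i, |z|^2 = 0.6413
Iter 5: z = -0.7145 + -0.2526i, |z|^2 = 0.5744
Iter 6: z = 0.1917 + -0.3390i, |z|^2 = 0.1516
Iter 7: z = -0.3331 + -0.8300i, |z|^2 = 0.7998
Iter 8: z = -0.8329 + -0.1470i, |z|^2 = 0.7153
Iter 9: z = 0.4171 + -0.4551i, |z|^2 = 0.3811
Iter 10: z = -0.2882 + -1.0796i, |z|^2 = 1.2486
Iter 11: z = -1.3375 + -0.0777i, |z|^2 = 1.7950
Iter 12: z = 1.5279 + -0.4921i, |z|^2 = 2.5765
Iter 13: z = 1.8373 + -2.2036i, |z|^2 = 8.2316
Escaped at iteration 13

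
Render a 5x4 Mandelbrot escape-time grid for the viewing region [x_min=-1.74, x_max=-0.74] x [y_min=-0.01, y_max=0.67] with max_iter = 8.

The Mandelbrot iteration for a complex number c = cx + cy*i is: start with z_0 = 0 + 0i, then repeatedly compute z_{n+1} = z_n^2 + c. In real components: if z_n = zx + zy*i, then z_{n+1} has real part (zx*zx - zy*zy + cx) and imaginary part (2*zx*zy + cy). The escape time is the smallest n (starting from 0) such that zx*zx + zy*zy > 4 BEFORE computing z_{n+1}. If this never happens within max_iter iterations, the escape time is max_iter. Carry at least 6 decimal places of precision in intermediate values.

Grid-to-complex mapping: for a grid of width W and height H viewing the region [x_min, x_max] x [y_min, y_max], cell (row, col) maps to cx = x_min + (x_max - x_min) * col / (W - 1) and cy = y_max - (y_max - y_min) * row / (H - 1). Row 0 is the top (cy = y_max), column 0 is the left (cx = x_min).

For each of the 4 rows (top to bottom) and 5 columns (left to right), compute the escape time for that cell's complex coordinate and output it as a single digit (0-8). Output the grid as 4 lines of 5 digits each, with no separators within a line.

Answer: 33345
33658
45888
88888

Derivation:
(row=0, col=0): c = -1.7400 + 0.6700i → escape time 3
(row=0, col=1): c = -1.4900 + 0.6700i → escape time 3
(row=0, col=2): c = -1.2400 + 0.6700i → escape time 3
(row=0, col=3): c = -0.9900 + 0.6700i → escape time 4
(row=0, col=4): c = -0.7400 + 0.6700i → escape time 5
(row=1, col=0): c = -1.7400 + 0.4433i → escape time 3
(row=1, col=1): c = -1.4900 + 0.4433i → escape time 3
(row=1, col=2): c = -1.2400 + 0.4433i → escape time 6
(row=1, col=3): c = -0.9900 + 0.4433i → escape time 5
(row=1, col=4): c = -0.7400 + 0.4433i → escape time 8
(row=2, col=0): c = -1.7400 + 0.2167i → escape time 4
(row=2, col=1): c = -1.4900 + 0.2167i → escape time 5
(row=2, col=2): c = -1.2400 + 0.2167i → escape time 8
(row=2, col=3): c = -0.9900 + 0.2167i → escape time 8
(row=2, col=4): c = -0.7400 + 0.2167i → escape time 8
(row=3, col=0): c = -1.7400 + -0.0100i → escape time 8
(row=3, col=1): c = -1.4900 + -0.0100i → escape time 8
(row=3, col=2): c = -1.2400 + -0.0100i → escape time 8
(row=3, col=3): c = -0.9900 + -0.0100i → escape time 8
(row=3, col=4): c = -0.7400 + -0.0100i → escape time 8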